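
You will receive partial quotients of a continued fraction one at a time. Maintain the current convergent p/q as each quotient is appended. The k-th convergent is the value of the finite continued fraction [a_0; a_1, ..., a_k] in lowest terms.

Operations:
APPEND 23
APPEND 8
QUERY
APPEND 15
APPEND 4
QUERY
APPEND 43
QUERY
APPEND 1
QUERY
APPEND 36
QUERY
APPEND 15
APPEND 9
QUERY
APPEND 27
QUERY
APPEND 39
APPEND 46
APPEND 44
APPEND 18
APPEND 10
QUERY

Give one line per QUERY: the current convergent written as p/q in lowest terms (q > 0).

APPEND 23: p_0 = 23·1 + 0 = 23, q_0 = 23·0 + 1 = 1 → 23/1
APPEND 8: p_1 = 8·23 + 1 = 185, q_1 = 8·1 + 0 = 8 → 185/8
APPEND 15: p_2 = 15·185 + 23 = 2798, q_2 = 15·8 + 1 = 121 → 2798/121
APPEND 4: p_3 = 4·2798 + 185 = 11377, q_3 = 4·121 + 8 = 492 → 11377/492
APPEND 43: p_4 = 43·11377 + 2798 = 492009, q_4 = 43·492 + 121 = 21277 → 492009/21277
APPEND 1: p_5 = 1·492009 + 11377 = 503386, q_5 = 1·21277 + 492 = 21769 → 503386/21769
APPEND 36: p_6 = 36·503386 + 492009 = 18613905, q_6 = 36·21769 + 21277 = 804961 → 18613905/804961
APPEND 15: p_7 = 15·18613905 + 503386 = 279711961, q_7 = 15·804961 + 21769 = 12096184 → 279711961/12096184
APPEND 9: p_8 = 9·279711961 + 18613905 = 2536021554, q_8 = 9·12096184 + 804961 = 109670617 → 2536021554/109670617
APPEND 27: p_9 = 27·2536021554 + 279711961 = 68752293919, q_9 = 27·109670617 + 12096184 = 2973202843 → 68752293919/2973202843
APPEND 39: p_10 = 39·68752293919 + 2536021554 = 2683875484395, q_10 = 39·2973202843 + 109670617 = 116064581494 → 2683875484395/116064581494
APPEND 46: p_11 = 46·2683875484395 + 68752293919 = 123527024576089, q_11 = 46·116064581494 + 2973202843 = 5341943951567 → 123527024576089/5341943951567
APPEND 44: p_12 = 44·123527024576089 + 2683875484395 = 5437872956832311, q_12 = 44·5341943951567 + 116064581494 = 235161598450442 → 5437872956832311/235161598450442
APPEND 18: p_13 = 18·5437872956832311 + 123527024576089 = 98005240247557687, q_13 = 18·235161598450442 + 5341943951567 = 4238250716059523 → 98005240247557687/4238250716059523
APPEND 10: p_14 = 10·98005240247557687 + 5437872956832311 = 985490275432409181, q_14 = 10·4238250716059523 + 235161598450442 = 42617668759045672 → 985490275432409181/42617668759045672

185/8
11377/492
492009/21277
503386/21769
18613905/804961
2536021554/109670617
68752293919/2973202843
985490275432409181/42617668759045672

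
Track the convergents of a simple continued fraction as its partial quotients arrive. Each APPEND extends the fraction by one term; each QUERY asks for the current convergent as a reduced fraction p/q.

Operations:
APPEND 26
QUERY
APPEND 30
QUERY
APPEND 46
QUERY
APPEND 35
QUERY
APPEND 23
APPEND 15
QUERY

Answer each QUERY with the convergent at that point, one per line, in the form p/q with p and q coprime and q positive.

APPEND 26: p_0 = 26·1 + 0 = 26, q_0 = 26·0 + 1 = 1 → 26/1
APPEND 30: p_1 = 30·26 + 1 = 781, q_1 = 30·1 + 0 = 30 → 781/30
APPEND 46: p_2 = 46·781 + 26 = 35952, q_2 = 46·30 + 1 = 1381 → 35952/1381
APPEND 35: p_3 = 35·35952 + 781 = 1259101, q_3 = 35·1381 + 30 = 48365 → 1259101/48365
APPEND 23: p_4 = 23·1259101 + 35952 = 28995275, q_4 = 23·48365 + 1381 = 1113776 → 28995275/1113776
APPEND 15: p_5 = 15·28995275 + 1259101 = 436188226, q_5 = 15·1113776 + 48365 = 16755005 → 436188226/16755005

26/1
781/30
35952/1381
1259101/48365
436188226/16755005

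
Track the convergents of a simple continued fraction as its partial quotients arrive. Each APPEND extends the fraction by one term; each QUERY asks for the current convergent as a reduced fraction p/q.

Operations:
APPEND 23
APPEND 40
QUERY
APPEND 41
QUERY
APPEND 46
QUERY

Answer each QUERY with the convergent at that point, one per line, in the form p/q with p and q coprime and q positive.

APPEND 23: p_0 = 23·1 + 0 = 23, q_0 = 23·0 + 1 = 1 → 23/1
APPEND 40: p_1 = 40·23 + 1 = 921, q_1 = 40·1 + 0 = 40 → 921/40
APPEND 41: p_2 = 41·921 + 23 = 37784, q_2 = 41·40 + 1 = 1641 → 37784/1641
APPEND 46: p_3 = 46·37784 + 921 = 1738985, q_3 = 46·1641 + 40 = 75526 → 1738985/75526

921/40
37784/1641
1738985/75526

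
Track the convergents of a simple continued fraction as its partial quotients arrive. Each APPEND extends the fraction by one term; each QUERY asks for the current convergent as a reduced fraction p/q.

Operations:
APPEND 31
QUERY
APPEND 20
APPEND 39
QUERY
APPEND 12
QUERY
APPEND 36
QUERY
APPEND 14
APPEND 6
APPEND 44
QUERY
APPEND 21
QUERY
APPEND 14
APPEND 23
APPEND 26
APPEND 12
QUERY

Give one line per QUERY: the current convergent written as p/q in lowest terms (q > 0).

31/1
24250/781
291621/9392
10522606/338893
39579142489/1274693202
832058163505/26797419499
84545439240149014/2722886093084855

APPEND 31: p_0 = 31·1 + 0 = 31, q_0 = 31·0 + 1 = 1 → 31/1
APPEND 20: p_1 = 20·31 + 1 = 621, q_1 = 20·1 + 0 = 20 → 621/20
APPEND 39: p_2 = 39·621 + 31 = 24250, q_2 = 39·20 + 1 = 781 → 24250/781
APPEND 12: p_3 = 12·24250 + 621 = 291621, q_3 = 12·781 + 20 = 9392 → 291621/9392
APPEND 36: p_4 = 36·291621 + 24250 = 10522606, q_4 = 36·9392 + 781 = 338893 → 10522606/338893
APPEND 14: p_5 = 14·10522606 + 291621 = 147608105, q_5 = 14·338893 + 9392 = 4753894 → 147608105/4753894
APPEND 6: p_6 = 6·147608105 + 10522606 = 896171236, q_6 = 6·4753894 + 338893 = 28862257 → 896171236/28862257
APPEND 44: p_7 = 44·896171236 + 147608105 = 39579142489, q_7 = 44·28862257 + 4753894 = 1274693202 → 39579142489/1274693202
APPEND 21: p_8 = 21·39579142489 + 896171236 = 832058163505, q_8 = 21·1274693202 + 28862257 = 26797419499 → 832058163505/26797419499
APPEND 14: p_9 = 14·832058163505 + 39579142489 = 11688393431559, q_9 = 14·26797419499 + 1274693202 = 376438566188 → 11688393431559/376438566188
APPEND 23: p_10 = 23·11688393431559 + 832058163505 = 269665107089362, q_10 = 23·376438566188 + 26797419499 = 8684884441823 → 269665107089362/8684884441823
APPEND 26: p_11 = 26·269665107089362 + 11688393431559 = 7022981177754971, q_11 = 26·8684884441823 + 376438566188 = 226183434053586 → 7022981177754971/226183434053586
APPEND 12: p_12 = 12·7022981177754971 + 269665107089362 = 84545439240149014, q_12 = 12·226183434053586 + 8684884441823 = 2722886093084855 → 84545439240149014/2722886093084855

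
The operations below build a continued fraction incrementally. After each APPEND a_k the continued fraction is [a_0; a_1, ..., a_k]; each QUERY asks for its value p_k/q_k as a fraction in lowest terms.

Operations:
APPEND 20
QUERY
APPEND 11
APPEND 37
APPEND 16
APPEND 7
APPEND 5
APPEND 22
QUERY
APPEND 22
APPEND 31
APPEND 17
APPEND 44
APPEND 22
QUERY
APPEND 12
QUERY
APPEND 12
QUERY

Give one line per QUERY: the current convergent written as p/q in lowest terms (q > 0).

APPEND 20: p_0 = 20·1 + 0 = 20, q_0 = 20·0 + 1 = 1 → 20/1
APPEND 11: p_1 = 11·20 + 1 = 221, q_1 = 11·1 + 0 = 11 → 221/11
APPEND 37: p_2 = 37·221 + 20 = 8197, q_2 = 37·11 + 1 = 408 → 8197/408
APPEND 16: p_3 = 16·8197 + 221 = 131373, q_3 = 16·408 + 11 = 6539 → 131373/6539
APPEND 7: p_4 = 7·131373 + 8197 = 927808, q_4 = 7·6539 + 408 = 46181 → 927808/46181
APPEND 5: p_5 = 5·927808 + 131373 = 4770413, q_5 = 5·46181 + 6539 = 237444 → 4770413/237444
APPEND 22: p_6 = 22·4770413 + 927808 = 105876894, q_6 = 22·237444 + 46181 = 5269949 → 105876894/5269949
APPEND 22: p_7 = 22·105876894 + 4770413 = 2334062081, q_7 = 22·5269949 + 237444 = 116176322 → 2334062081/116176322
APPEND 31: p_8 = 31·2334062081 + 105876894 = 72461801405, q_8 = 31·116176322 + 5269949 = 3606735931 → 72461801405/3606735931
APPEND 17: p_9 = 17·72461801405 + 2334062081 = 1234184685966, q_9 = 17·3606735931 + 116176322 = 61430687149 → 1234184685966/61430687149
APPEND 44: p_10 = 44·1234184685966 + 72461801405 = 54376587983909, q_10 = 44·61430687149 + 3606735931 = 2706556970487 → 54376587983909/2706556970487
APPEND 22: p_11 = 22·54376587983909 + 1234184685966 = 1197519120331964, q_11 = 22·2706556970487 + 61430687149 = 59605684037863 → 1197519120331964/59605684037863
APPEND 12: p_12 = 12·1197519120331964 + 54376587983909 = 14424606031967477, q_12 = 12·59605684037863 + 2706556970487 = 717974765424843 → 14424606031967477/717974765424843
APPEND 12: p_13 = 12·14424606031967477 + 1197519120331964 = 174292791503941688, q_13 = 12·717974765424843 + 59605684037863 = 8675302869135979 → 174292791503941688/8675302869135979

20/1
105876894/5269949
1197519120331964/59605684037863
14424606031967477/717974765424843
174292791503941688/8675302869135979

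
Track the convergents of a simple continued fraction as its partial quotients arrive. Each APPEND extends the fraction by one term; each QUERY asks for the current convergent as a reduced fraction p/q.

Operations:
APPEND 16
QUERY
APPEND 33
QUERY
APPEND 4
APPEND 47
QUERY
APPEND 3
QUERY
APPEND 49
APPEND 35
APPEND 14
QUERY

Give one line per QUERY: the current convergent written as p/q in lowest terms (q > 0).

16/1
529/33
100733/6284
304331/18985
7375620066/460111349

APPEND 16: p_0 = 16·1 + 0 = 16, q_0 = 16·0 + 1 = 1 → 16/1
APPEND 33: p_1 = 33·16 + 1 = 529, q_1 = 33·1 + 0 = 33 → 529/33
APPEND 4: p_2 = 4·529 + 16 = 2132, q_2 = 4·33 + 1 = 133 → 2132/133
APPEND 47: p_3 = 47·2132 + 529 = 100733, q_3 = 47·133 + 33 = 6284 → 100733/6284
APPEND 3: p_4 = 3·100733 + 2132 = 304331, q_4 = 3·6284 + 133 = 18985 → 304331/18985
APPEND 49: p_5 = 49·304331 + 100733 = 15012952, q_5 = 49·18985 + 6284 = 936549 → 15012952/936549
APPEND 35: p_6 = 35·15012952 + 304331 = 525757651, q_6 = 35·936549 + 18985 = 32798200 → 525757651/32798200
APPEND 14: p_7 = 14·525757651 + 15012952 = 7375620066, q_7 = 14·32798200 + 936549 = 460111349 → 7375620066/460111349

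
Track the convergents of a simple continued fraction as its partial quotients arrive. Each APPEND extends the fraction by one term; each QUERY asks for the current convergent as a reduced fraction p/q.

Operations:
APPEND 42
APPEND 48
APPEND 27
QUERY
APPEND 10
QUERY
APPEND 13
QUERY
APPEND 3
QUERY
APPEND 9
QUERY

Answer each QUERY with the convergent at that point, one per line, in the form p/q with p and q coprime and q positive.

APPEND 42: p_0 = 42·1 + 0 = 42, q_0 = 42·0 + 1 = 1 → 42/1
APPEND 48: p_1 = 48·42 + 1 = 2017, q_1 = 48·1 + 0 = 48 → 2017/48
APPEND 27: p_2 = 27·2017 + 42 = 54501, q_2 = 27·48 + 1 = 1297 → 54501/1297
APPEND 10: p_3 = 10·54501 + 2017 = 547027, q_3 = 10·1297 + 48 = 13018 → 547027/13018
APPEND 13: p_4 = 13·547027 + 54501 = 7165852, q_4 = 13·13018 + 1297 = 170531 → 7165852/170531
APPEND 3: p_5 = 3·7165852 + 547027 = 22044583, q_5 = 3·170531 + 13018 = 524611 → 22044583/524611
APPEND 9: p_6 = 9·22044583 + 7165852 = 205567099, q_6 = 9·524611 + 170531 = 4892030 → 205567099/4892030

54501/1297
547027/13018
7165852/170531
22044583/524611
205567099/4892030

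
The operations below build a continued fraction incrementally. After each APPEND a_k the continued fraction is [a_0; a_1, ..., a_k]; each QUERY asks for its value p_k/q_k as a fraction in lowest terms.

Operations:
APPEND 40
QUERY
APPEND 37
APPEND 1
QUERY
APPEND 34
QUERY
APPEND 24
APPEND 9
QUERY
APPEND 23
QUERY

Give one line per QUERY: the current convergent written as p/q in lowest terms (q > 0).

40/1
1521/38
53195/1329
11557004/288735
267089293/6672839

APPEND 40: p_0 = 40·1 + 0 = 40, q_0 = 40·0 + 1 = 1 → 40/1
APPEND 37: p_1 = 37·40 + 1 = 1481, q_1 = 37·1 + 0 = 37 → 1481/37
APPEND 1: p_2 = 1·1481 + 40 = 1521, q_2 = 1·37 + 1 = 38 → 1521/38
APPEND 34: p_3 = 34·1521 + 1481 = 53195, q_3 = 34·38 + 37 = 1329 → 53195/1329
APPEND 24: p_4 = 24·53195 + 1521 = 1278201, q_4 = 24·1329 + 38 = 31934 → 1278201/31934
APPEND 9: p_5 = 9·1278201 + 53195 = 11557004, q_5 = 9·31934 + 1329 = 288735 → 11557004/288735
APPEND 23: p_6 = 23·11557004 + 1278201 = 267089293, q_6 = 23·288735 + 31934 = 6672839 → 267089293/6672839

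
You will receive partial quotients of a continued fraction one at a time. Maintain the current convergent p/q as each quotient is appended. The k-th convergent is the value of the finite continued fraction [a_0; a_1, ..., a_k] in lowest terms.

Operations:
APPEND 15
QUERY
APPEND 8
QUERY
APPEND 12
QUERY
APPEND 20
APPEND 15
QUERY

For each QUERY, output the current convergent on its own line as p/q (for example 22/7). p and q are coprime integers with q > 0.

APPEND 15: p_0 = 15·1 + 0 = 15, q_0 = 15·0 + 1 = 1 → 15/1
APPEND 8: p_1 = 8·15 + 1 = 121, q_1 = 8·1 + 0 = 8 → 121/8
APPEND 12: p_2 = 12·121 + 15 = 1467, q_2 = 12·8 + 1 = 97 → 1467/97
APPEND 20: p_3 = 20·1467 + 121 = 29461, q_3 = 20·97 + 8 = 1948 → 29461/1948
APPEND 15: p_4 = 15·29461 + 1467 = 443382, q_4 = 15·1948 + 97 = 29317 → 443382/29317

15/1
121/8
1467/97
443382/29317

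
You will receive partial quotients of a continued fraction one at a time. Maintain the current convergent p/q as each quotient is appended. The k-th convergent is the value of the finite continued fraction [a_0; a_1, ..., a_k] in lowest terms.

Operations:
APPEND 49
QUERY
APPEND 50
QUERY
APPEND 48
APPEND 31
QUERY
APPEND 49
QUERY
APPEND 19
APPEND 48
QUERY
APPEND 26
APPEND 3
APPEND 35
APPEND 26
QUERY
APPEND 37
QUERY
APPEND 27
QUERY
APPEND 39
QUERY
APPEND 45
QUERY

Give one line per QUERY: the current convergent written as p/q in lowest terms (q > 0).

49/1
2451/50
3651058/74481
179019539/3651970
163620089891/3337823698
11895575886654636/242667847953659
440593332409471007/8988033603189067
11907915550942371825/242919575134058468
464849299819161972182/9482851463831469319
20930126407413231120015/426971235447550177823

APPEND 49: p_0 = 49·1 + 0 = 49, q_0 = 49·0 + 1 = 1 → 49/1
APPEND 50: p_1 = 50·49 + 1 = 2451, q_1 = 50·1 + 0 = 50 → 2451/50
APPEND 48: p_2 = 48·2451 + 49 = 117697, q_2 = 48·50 + 1 = 2401 → 117697/2401
APPEND 31: p_3 = 31·117697 + 2451 = 3651058, q_3 = 31·2401 + 50 = 74481 → 3651058/74481
APPEND 49: p_4 = 49·3651058 + 117697 = 179019539, q_4 = 49·74481 + 2401 = 3651970 → 179019539/3651970
APPEND 19: p_5 = 19·179019539 + 3651058 = 3405022299, q_5 = 19·3651970 + 74481 = 69461911 → 3405022299/69461911
APPEND 48: p_6 = 48·3405022299 + 179019539 = 163620089891, q_6 = 48·69461911 + 3651970 = 3337823698 → 163620089891/3337823698
APPEND 26: p_7 = 26·163620089891 + 3405022299 = 4257527359465, q_7 = 26·3337823698 + 69461911 = 86852878059 → 4257527359465/86852878059
APPEND 3: p_8 = 3·4257527359465 + 163620089891 = 12936202168286, q_8 = 3·86852878059 + 3337823698 = 263896457875 → 12936202168286/263896457875
APPEND 35: p_9 = 35·12936202168286 + 4257527359465 = 457024603249475, q_9 = 35·263896457875 + 86852878059 = 9323228903684 → 457024603249475/9323228903684
APPEND 26: p_10 = 26·457024603249475 + 12936202168286 = 11895575886654636, q_10 = 26·9323228903684 + 263896457875 = 242667847953659 → 11895575886654636/242667847953659
APPEND 37: p_11 = 37·11895575886654636 + 457024603249475 = 440593332409471007, q_11 = 37·242667847953659 + 9323228903684 = 8988033603189067 → 440593332409471007/8988033603189067
APPEND 27: p_12 = 27·440593332409471007 + 11895575886654636 = 11907915550942371825, q_12 = 27·8988033603189067 + 242667847953659 = 242919575134058468 → 11907915550942371825/242919575134058468
APPEND 39: p_13 = 39·11907915550942371825 + 440593332409471007 = 464849299819161972182, q_13 = 39·242919575134058468 + 8988033603189067 = 9482851463831469319 → 464849299819161972182/9482851463831469319
APPEND 45: p_14 = 45·464849299819161972182 + 11907915550942371825 = 20930126407413231120015, q_14 = 45·9482851463831469319 + 242919575134058468 = 426971235447550177823 → 20930126407413231120015/426971235447550177823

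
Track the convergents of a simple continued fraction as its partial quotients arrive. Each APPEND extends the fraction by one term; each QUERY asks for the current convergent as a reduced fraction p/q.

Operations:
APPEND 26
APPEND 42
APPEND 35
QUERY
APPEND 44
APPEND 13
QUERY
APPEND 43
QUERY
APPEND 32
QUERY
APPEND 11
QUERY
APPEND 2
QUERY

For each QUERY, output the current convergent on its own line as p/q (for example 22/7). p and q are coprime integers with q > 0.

APPEND 26: p_0 = 26·1 + 0 = 26, q_0 = 26·0 + 1 = 1 → 26/1
APPEND 42: p_1 = 42·26 + 1 = 1093, q_1 = 42·1 + 0 = 42 → 1093/42
APPEND 35: p_2 = 35·1093 + 26 = 38281, q_2 = 35·42 + 1 = 1471 → 38281/1471
APPEND 44: p_3 = 44·38281 + 1093 = 1685457, q_3 = 44·1471 + 42 = 64766 → 1685457/64766
APPEND 13: p_4 = 13·1685457 + 38281 = 21949222, q_4 = 13·64766 + 1471 = 843429 → 21949222/843429
APPEND 43: p_5 = 43·21949222 + 1685457 = 945502003, q_5 = 43·843429 + 64766 = 36332213 → 945502003/36332213
APPEND 32: p_6 = 32·945502003 + 21949222 = 30278013318, q_6 = 32·36332213 + 843429 = 1163474245 → 30278013318/1163474245
APPEND 11: p_7 = 11·30278013318 + 945502003 = 334003648501, q_7 = 11·1163474245 + 36332213 = 12834548908 → 334003648501/12834548908
APPEND 2: p_8 = 2·334003648501 + 30278013318 = 698285310320, q_8 = 2·12834548908 + 1163474245 = 26832572061 → 698285310320/26832572061

38281/1471
21949222/843429
945502003/36332213
30278013318/1163474245
334003648501/12834548908
698285310320/26832572061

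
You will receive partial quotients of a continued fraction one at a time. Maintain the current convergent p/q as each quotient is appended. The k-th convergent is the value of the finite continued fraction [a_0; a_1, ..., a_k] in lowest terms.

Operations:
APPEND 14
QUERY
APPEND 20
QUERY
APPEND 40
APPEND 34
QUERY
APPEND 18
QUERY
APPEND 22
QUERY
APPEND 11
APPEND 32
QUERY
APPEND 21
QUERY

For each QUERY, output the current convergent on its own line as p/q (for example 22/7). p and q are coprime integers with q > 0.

APPEND 14: p_0 = 14·1 + 0 = 14, q_0 = 14·0 + 1 = 1 → 14/1
APPEND 20: p_1 = 20·14 + 1 = 281, q_1 = 20·1 + 0 = 20 → 281/20
APPEND 40: p_2 = 40·281 + 14 = 11254, q_2 = 40·20 + 1 = 801 → 11254/801
APPEND 34: p_3 = 34·11254 + 281 = 382917, q_3 = 34·801 + 20 = 27254 → 382917/27254
APPEND 18: p_4 = 18·382917 + 11254 = 6903760, q_4 = 18·27254 + 801 = 491373 → 6903760/491373
APPEND 22: p_5 = 22·6903760 + 382917 = 152265637, q_5 = 22·491373 + 27254 = 10837460 → 152265637/10837460
APPEND 11: p_6 = 11·152265637 + 6903760 = 1681825767, q_6 = 11·10837460 + 491373 = 119703433 → 1681825767/119703433
APPEND 32: p_7 = 32·1681825767 + 152265637 = 53970690181, q_7 = 32·119703433 + 10837460 = 3841347316 → 53970690181/3841347316
APPEND 21: p_8 = 21·53970690181 + 1681825767 = 1135066319568, q_8 = 21·3841347316 + 119703433 = 80787997069 → 1135066319568/80787997069

14/1
281/20
382917/27254
6903760/491373
152265637/10837460
53970690181/3841347316
1135066319568/80787997069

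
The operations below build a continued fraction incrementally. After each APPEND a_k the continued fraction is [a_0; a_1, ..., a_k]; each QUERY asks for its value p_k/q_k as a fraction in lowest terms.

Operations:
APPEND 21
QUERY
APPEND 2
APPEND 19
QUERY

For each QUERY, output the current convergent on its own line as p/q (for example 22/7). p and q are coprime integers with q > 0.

APPEND 21: p_0 = 21·1 + 0 = 21, q_0 = 21·0 + 1 = 1 → 21/1
APPEND 2: p_1 = 2·21 + 1 = 43, q_1 = 2·1 + 0 = 2 → 43/2
APPEND 19: p_2 = 19·43 + 21 = 838, q_2 = 19·2 + 1 = 39 → 838/39

21/1
838/39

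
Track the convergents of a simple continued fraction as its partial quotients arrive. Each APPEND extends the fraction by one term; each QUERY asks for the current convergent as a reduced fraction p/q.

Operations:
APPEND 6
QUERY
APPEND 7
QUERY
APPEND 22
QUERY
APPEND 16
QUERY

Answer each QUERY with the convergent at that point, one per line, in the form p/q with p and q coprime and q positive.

APPEND 6: p_0 = 6·1 + 0 = 6, q_0 = 6·0 + 1 = 1 → 6/1
APPEND 7: p_1 = 7·6 + 1 = 43, q_1 = 7·1 + 0 = 7 → 43/7
APPEND 22: p_2 = 22·43 + 6 = 952, q_2 = 22·7 + 1 = 155 → 952/155
APPEND 16: p_3 = 16·952 + 43 = 15275, q_3 = 16·155 + 7 = 2487 → 15275/2487

6/1
43/7
952/155
15275/2487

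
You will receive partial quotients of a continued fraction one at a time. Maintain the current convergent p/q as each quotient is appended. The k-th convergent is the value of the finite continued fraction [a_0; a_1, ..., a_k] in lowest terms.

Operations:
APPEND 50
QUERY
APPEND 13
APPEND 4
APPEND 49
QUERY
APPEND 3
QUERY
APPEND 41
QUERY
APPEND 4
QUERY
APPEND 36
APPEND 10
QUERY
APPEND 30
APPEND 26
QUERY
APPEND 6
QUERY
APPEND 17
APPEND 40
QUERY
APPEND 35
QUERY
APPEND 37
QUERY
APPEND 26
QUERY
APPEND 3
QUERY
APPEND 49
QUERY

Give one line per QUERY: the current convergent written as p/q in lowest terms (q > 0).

50/1
130697/2610
394745/7883
16315242/325813
65655713/1311135
23864864813/476577865
18700337362613/373443006063
112920350040978/2255002899001
77646771872410538/1550594694462201
2719575361822428069/54309522798466115
100701935159302249091/2011002938237708456
2620969889503680904435/52340385916978885971
7963611603670344962396/159032160689174366369
392837938469350584061839/7844916259686522838052

APPEND 50: p_0 = 50·1 + 0 = 50, q_0 = 50·0 + 1 = 1 → 50/1
APPEND 13: p_1 = 13·50 + 1 = 651, q_1 = 13·1 + 0 = 13 → 651/13
APPEND 4: p_2 = 4·651 + 50 = 2654, q_2 = 4·13 + 1 = 53 → 2654/53
APPEND 49: p_3 = 49·2654 + 651 = 130697, q_3 = 49·53 + 13 = 2610 → 130697/2610
APPEND 3: p_4 = 3·130697 + 2654 = 394745, q_4 = 3·2610 + 53 = 7883 → 394745/7883
APPEND 41: p_5 = 41·394745 + 130697 = 16315242, q_5 = 41·7883 + 2610 = 325813 → 16315242/325813
APPEND 4: p_6 = 4·16315242 + 394745 = 65655713, q_6 = 4·325813 + 7883 = 1311135 → 65655713/1311135
APPEND 36: p_7 = 36·65655713 + 16315242 = 2379920910, q_7 = 36·1311135 + 325813 = 47526673 → 2379920910/47526673
APPEND 10: p_8 = 10·2379920910 + 65655713 = 23864864813, q_8 = 10·47526673 + 1311135 = 476577865 → 23864864813/476577865
APPEND 30: p_9 = 30·23864864813 + 2379920910 = 718325865300, q_9 = 30·476577865 + 47526673 = 14344862623 → 718325865300/14344862623
APPEND 26: p_10 = 26·718325865300 + 23864864813 = 18700337362613, q_10 = 26·14344862623 + 476577865 = 373443006063 → 18700337362613/373443006063
APPEND 6: p_11 = 6·18700337362613 + 718325865300 = 112920350040978, q_11 = 6·373443006063 + 14344862623 = 2255002899001 → 112920350040978/2255002899001
APPEND 17: p_12 = 17·112920350040978 + 18700337362613 = 1938346288059239, q_12 = 17·2255002899001 + 373443006063 = 38708492289080 → 1938346288059239/38708492289080
APPEND 40: p_13 = 40·1938346288059239 + 112920350040978 = 77646771872410538, q_13 = 40·38708492289080 + 2255002899001 = 1550594694462201 → 77646771872410538/1550594694462201
APPEND 35: p_14 = 35·77646771872410538 + 1938346288059239 = 2719575361822428069, q_14 = 35·1550594694462201 + 38708492289080 = 54309522798466115 → 2719575361822428069/54309522798466115
APPEND 37: p_15 = 37·2719575361822428069 + 77646771872410538 = 100701935159302249091, q_15 = 37·54309522798466115 + 1550594694462201 = 2011002938237708456 → 100701935159302249091/2011002938237708456
APPEND 26: p_16 = 26·100701935159302249091 + 2719575361822428069 = 2620969889503680904435, q_16 = 26·2011002938237708456 + 54309522798466115 = 52340385916978885971 → 2620969889503680904435/52340385916978885971
APPEND 3: p_17 = 3·2620969889503680904435 + 100701935159302249091 = 7963611603670344962396, q_17 = 3·52340385916978885971 + 2011002938237708456 = 159032160689174366369 → 7963611603670344962396/159032160689174366369
APPEND 49: p_18 = 49·7963611603670344962396 + 2620969889503680904435 = 392837938469350584061839, q_18 = 49·159032160689174366369 + 52340385916978885971 = 7844916259686522838052 → 392837938469350584061839/7844916259686522838052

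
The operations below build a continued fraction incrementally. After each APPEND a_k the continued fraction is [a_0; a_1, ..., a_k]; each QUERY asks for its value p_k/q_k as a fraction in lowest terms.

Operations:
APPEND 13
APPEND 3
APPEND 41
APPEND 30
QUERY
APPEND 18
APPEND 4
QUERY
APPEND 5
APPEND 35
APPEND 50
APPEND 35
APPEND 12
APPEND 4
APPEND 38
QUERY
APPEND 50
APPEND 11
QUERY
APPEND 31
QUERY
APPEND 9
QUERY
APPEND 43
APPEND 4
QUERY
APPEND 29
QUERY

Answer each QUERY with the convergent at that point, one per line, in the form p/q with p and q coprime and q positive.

APPEND 13: p_0 = 13·1 + 0 = 13, q_0 = 13·0 + 1 = 1 → 13/1
APPEND 3: p_1 = 3·13 + 1 = 40, q_1 = 3·1 + 0 = 3 → 40/3
APPEND 41: p_2 = 41·40 + 13 = 1653, q_2 = 41·3 + 1 = 124 → 1653/124
APPEND 30: p_3 = 30·1653 + 40 = 49630, q_3 = 30·124 + 3 = 3723 → 49630/3723
APPEND 18: p_4 = 18·49630 + 1653 = 894993, q_4 = 18·3723 + 124 = 67138 → 894993/67138
APPEND 4: p_5 = 4·894993 + 49630 = 3629602, q_5 = 4·67138 + 3723 = 272275 → 3629602/272275
APPEND 5: p_6 = 5·3629602 + 894993 = 19043003, q_6 = 5·272275 + 67138 = 1428513 → 19043003/1428513
APPEND 35: p_7 = 35·19043003 + 3629602 = 670134707, q_7 = 35·1428513 + 272275 = 50270230 → 670134707/50270230
APPEND 50: p_8 = 50·670134707 + 19043003 = 33525778353, q_8 = 50·50270230 + 1428513 = 2514940013 → 33525778353/2514940013
APPEND 35: p_9 = 35·33525778353 + 670134707 = 1174072377062, q_9 = 35·2514940013 + 50270230 = 88073170685 → 1174072377062/88073170685
APPEND 12: p_10 = 12·1174072377062 + 33525778353 = 14122394303097, q_10 = 12·88073170685 + 2514940013 = 1059392988233 → 14122394303097/1059392988233
APPEND 4: p_11 = 4·14122394303097 + 1174072377062 = 57663649589450, q_11 = 4·1059392988233 + 88073170685 = 4325645123617 → 57663649589450/4325645123617
APPEND 38: p_12 = 38·57663649589450 + 14122394303097 = 2205341078702197, q_12 = 38·4325645123617 + 1059392988233 = 165433907685679 → 2205341078702197/165433907685679
APPEND 50: p_13 = 50·2205341078702197 + 57663649589450 = 110324717584699300, q_13 = 50·165433907685679 + 4325645123617 = 8276021029407567 → 110324717584699300/8276021029407567
APPEND 11: p_14 = 11·110324717584699300 + 2205341078702197 = 1215777234510394497, q_14 = 11·8276021029407567 + 165433907685679 = 91201665231168916 → 1215777234510394497/91201665231168916
APPEND 31: p_15 = 31·1215777234510394497 + 110324717584699300 = 37799418987406928707, q_15 = 31·91201665231168916 + 8276021029407567 = 2835527643195643963 → 37799418987406928707/2835527643195643963
APPEND 9: p_16 = 9·37799418987406928707 + 1215777234510394497 = 341410548121172752860, q_16 = 9·2835527643195643963 + 91201665231168916 = 25610950453991964583 → 341410548121172752860/25610950453991964583
APPEND 43: p_17 = 43·341410548121172752860 + 37799418987406928707 = 14718452988197835301687, q_17 = 43·25610950453991964583 + 2835527643195643963 = 1104106397164850121032 → 14718452988197835301687/1104106397164850121032
APPEND 4: p_18 = 4·14718452988197835301687 + 341410548121172752860 = 59215222500912513959608, q_18 = 4·1104106397164850121032 + 25610950453991964583 = 4442036539113392448711 → 59215222500912513959608/4442036539113392448711
APPEND 29: p_19 = 29·59215222500912513959608 + 14718452988197835301687 = 1731959905514660740130319, q_19 = 29·4442036539113392448711 + 1104106397164850121032 = 129923166031453231133651 → 1731959905514660740130319/129923166031453231133651

49630/3723
3629602/272275
2205341078702197/165433907685679
1215777234510394497/91201665231168916
37799418987406928707/2835527643195643963
341410548121172752860/25610950453991964583
59215222500912513959608/4442036539113392448711
1731959905514660740130319/129923166031453231133651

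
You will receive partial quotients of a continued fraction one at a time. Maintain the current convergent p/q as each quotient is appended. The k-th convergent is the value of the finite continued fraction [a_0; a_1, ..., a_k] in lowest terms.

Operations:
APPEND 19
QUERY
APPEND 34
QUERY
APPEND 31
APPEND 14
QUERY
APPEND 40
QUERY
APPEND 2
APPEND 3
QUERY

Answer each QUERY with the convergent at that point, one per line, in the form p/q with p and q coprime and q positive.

APPEND 19: p_0 = 19·1 + 0 = 19, q_0 = 19·0 + 1 = 1 → 19/1
APPEND 34: p_1 = 34·19 + 1 = 647, q_1 = 34·1 + 0 = 34 → 647/34
APPEND 31: p_2 = 31·647 + 19 = 20076, q_2 = 31·34 + 1 = 1055 → 20076/1055
APPEND 14: p_3 = 14·20076 + 647 = 281711, q_3 = 14·1055 + 34 = 14804 → 281711/14804
APPEND 40: p_4 = 40·281711 + 20076 = 11288516, q_4 = 40·14804 + 1055 = 593215 → 11288516/593215
APPEND 2: p_5 = 2·11288516 + 281711 = 22858743, q_5 = 2·593215 + 14804 = 1201234 → 22858743/1201234
APPEND 3: p_6 = 3·22858743 + 11288516 = 79864745, q_6 = 3·1201234 + 593215 = 4196917 → 79864745/4196917

19/1
647/34
281711/14804
11288516/593215
79864745/4196917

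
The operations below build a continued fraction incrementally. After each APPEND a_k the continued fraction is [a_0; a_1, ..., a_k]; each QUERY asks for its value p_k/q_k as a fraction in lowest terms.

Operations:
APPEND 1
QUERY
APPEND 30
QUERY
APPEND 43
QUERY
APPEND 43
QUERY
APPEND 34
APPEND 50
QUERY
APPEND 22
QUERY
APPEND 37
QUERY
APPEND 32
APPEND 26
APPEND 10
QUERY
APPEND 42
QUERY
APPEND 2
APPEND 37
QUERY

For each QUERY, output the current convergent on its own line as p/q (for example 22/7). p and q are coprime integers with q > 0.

1/1
31/30
1334/1291
57393/55543
97692193/94543193
2151180942/2081839999
79691387047/77122623156
666940836712876/645442735070211
28077953998055435/27172892145877784
2130523360812534037/2061848292138431607

APPEND 1: p_0 = 1·1 + 0 = 1, q_0 = 1·0 + 1 = 1 → 1/1
APPEND 30: p_1 = 30·1 + 1 = 31, q_1 = 30·1 + 0 = 30 → 31/30
APPEND 43: p_2 = 43·31 + 1 = 1334, q_2 = 43·30 + 1 = 1291 → 1334/1291
APPEND 43: p_3 = 43·1334 + 31 = 57393, q_3 = 43·1291 + 30 = 55543 → 57393/55543
APPEND 34: p_4 = 34·57393 + 1334 = 1952696, q_4 = 34·55543 + 1291 = 1889753 → 1952696/1889753
APPEND 50: p_5 = 50·1952696 + 57393 = 97692193, q_5 = 50·1889753 + 55543 = 94543193 → 97692193/94543193
APPEND 22: p_6 = 22·97692193 + 1952696 = 2151180942, q_6 = 22·94543193 + 1889753 = 2081839999 → 2151180942/2081839999
APPEND 37: p_7 = 37·2151180942 + 97692193 = 79691387047, q_7 = 37·2081839999 + 94543193 = 77122623156 → 79691387047/77122623156
APPEND 32: p_8 = 32·79691387047 + 2151180942 = 2552275566446, q_8 = 32·77122623156 + 2081839999 = 2470005780991 → 2552275566446/2470005780991
APPEND 26: p_9 = 26·2552275566446 + 79691387047 = 66438856114643, q_9 = 26·2470005780991 + 77122623156 = 64297272928922 → 66438856114643/64297272928922
APPEND 10: p_10 = 10·66438856114643 + 2552275566446 = 666940836712876, q_10 = 10·64297272928922 + 2470005780991 = 645442735070211 → 666940836712876/645442735070211
APPEND 42: p_11 = 42·666940836712876 + 66438856114643 = 28077953998055435, q_11 = 42·645442735070211 + 64297272928922 = 27172892145877784 → 28077953998055435/27172892145877784
APPEND 2: p_12 = 2·28077953998055435 + 666940836712876 = 56822848832823746, q_12 = 2·27172892145877784 + 645442735070211 = 54991227026825779 → 56822848832823746/54991227026825779
APPEND 37: p_13 = 37·56822848832823746 + 28077953998055435 = 2130523360812534037, q_13 = 37·54991227026825779 + 27172892145877784 = 2061848292138431607 → 2130523360812534037/2061848292138431607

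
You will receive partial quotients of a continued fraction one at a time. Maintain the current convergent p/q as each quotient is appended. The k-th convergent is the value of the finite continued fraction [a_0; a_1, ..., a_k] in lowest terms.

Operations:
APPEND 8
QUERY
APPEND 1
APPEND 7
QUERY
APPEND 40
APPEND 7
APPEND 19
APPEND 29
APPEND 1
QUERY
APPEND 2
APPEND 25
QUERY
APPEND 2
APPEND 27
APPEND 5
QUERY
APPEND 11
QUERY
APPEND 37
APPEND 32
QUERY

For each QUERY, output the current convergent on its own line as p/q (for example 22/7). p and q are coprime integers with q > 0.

APPEND 8: p_0 = 8·1 + 0 = 8, q_0 = 8·0 + 1 = 1 → 8/1
APPEND 1: p_1 = 1·8 + 1 = 9, q_1 = 1·1 + 0 = 1 → 9/1
APPEND 7: p_2 = 7·9 + 8 = 71, q_2 = 7·1 + 1 = 8 → 71/8
APPEND 40: p_3 = 40·71 + 9 = 2849, q_3 = 40·8 + 1 = 321 → 2849/321
APPEND 7: p_4 = 7·2849 + 71 = 20014, q_4 = 7·321 + 8 = 2255 → 20014/2255
APPEND 19: p_5 = 19·20014 + 2849 = 383115, q_5 = 19·2255 + 321 = 43166 → 383115/43166
APPEND 29: p_6 = 29·383115 + 20014 = 11130349, q_6 = 29·43166 + 2255 = 1254069 → 11130349/1254069
APPEND 1: p_7 = 1·11130349 + 383115 = 11513464, q_7 = 1·1254069 + 43166 = 1297235 → 11513464/1297235
APPEND 2: p_8 = 2·11513464 + 11130349 = 34157277, q_8 = 2·1297235 + 1254069 = 3848539 → 34157277/3848539
APPEND 25: p_9 = 25·34157277 + 11513464 = 865445389, q_9 = 25·3848539 + 1297235 = 97510710 → 865445389/97510710
APPEND 2: p_10 = 2·865445389 + 34157277 = 1765048055, q_10 = 2·97510710 + 3848539 = 198869959 → 1765048055/198869959
APPEND 27: p_11 = 27·1765048055 + 865445389 = 48521742874, q_11 = 27·198869959 + 97510710 = 5466999603 → 48521742874/5466999603
APPEND 5: p_12 = 5·48521742874 + 1765048055 = 244373762425, q_12 = 5·5466999603 + 198869959 = 27533867974 → 244373762425/27533867974
APPEND 11: p_13 = 11·244373762425 + 48521742874 = 2736633129549, q_13 = 11·27533867974 + 5466999603 = 308339547317 → 2736633129549/308339547317
APPEND 37: p_14 = 37·2736633129549 + 244373762425 = 101499799555738, q_14 = 37·308339547317 + 27533867974 = 11436097118703 → 101499799555738/11436097118703
APPEND 32: p_15 = 32·101499799555738 + 2736633129549 = 3250730218913165, q_15 = 32·11436097118703 + 308339547317 = 366263447345813 → 3250730218913165/366263447345813

8/1
71/8
11513464/1297235
865445389/97510710
244373762425/27533867974
2736633129549/308339547317
3250730218913165/366263447345813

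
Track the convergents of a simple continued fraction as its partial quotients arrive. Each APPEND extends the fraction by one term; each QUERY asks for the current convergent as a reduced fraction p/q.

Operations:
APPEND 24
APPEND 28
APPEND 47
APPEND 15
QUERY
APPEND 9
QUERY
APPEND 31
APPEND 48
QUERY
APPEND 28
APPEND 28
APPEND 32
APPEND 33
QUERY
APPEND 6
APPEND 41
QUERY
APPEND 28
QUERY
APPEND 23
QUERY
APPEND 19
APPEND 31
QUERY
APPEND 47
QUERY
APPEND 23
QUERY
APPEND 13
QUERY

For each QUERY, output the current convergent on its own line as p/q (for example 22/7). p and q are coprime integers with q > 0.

APPEND 24: p_0 = 24·1 + 0 = 24, q_0 = 24·0 + 1 = 1 → 24/1
APPEND 28: p_1 = 28·24 + 1 = 673, q_1 = 28·1 + 0 = 28 → 673/28
APPEND 47: p_2 = 47·673 + 24 = 31655, q_2 = 47·28 + 1 = 1317 → 31655/1317
APPEND 15: p_3 = 15·31655 + 673 = 475498, q_3 = 15·1317 + 28 = 19783 → 475498/19783
APPEND 9: p_4 = 9·475498 + 31655 = 4311137, q_4 = 9·19783 + 1317 = 179364 → 4311137/179364
APPEND 31: p_5 = 31·4311137 + 475498 = 134120745, q_5 = 31·179364 + 19783 = 5580067 → 134120745/5580067
APPEND 48: p_6 = 48·134120745 + 4311137 = 6442106897, q_6 = 48·5580067 + 179364 = 268022580 → 6442106897/268022580
APPEND 28: p_7 = 28·6442106897 + 134120745 = 180513113861, q_7 = 28·268022580 + 5580067 = 7510212307 → 180513113861/7510212307
APPEND 28: p_8 = 28·180513113861 + 6442106897 = 5060809295005, q_8 = 28·7510212307 + 268022580 = 210553967176 → 5060809295005/210553967176
APPEND 32: p_9 = 32·5060809295005 + 180513113861 = 162126410554021, q_9 = 32·210553967176 + 7510212307 = 6745237161939 → 162126410554021/6745237161939
APPEND 33: p_10 = 33·162126410554021 + 5060809295005 = 5355232357577698, q_10 = 33·6745237161939 + 210553967176 = 222803380311163 → 5355232357577698/222803380311163
APPEND 6: p_11 = 6·5355232357577698 + 162126410554021 = 32293520556020209, q_11 = 6·222803380311163 + 6745237161939 = 1343565519028917 → 32293520556020209/1343565519028917
APPEND 41: p_12 = 41·32293520556020209 + 5355232357577698 = 1329389575154406267, q_12 = 41·1343565519028917 + 222803380311163 = 55308989660496760 → 1329389575154406267/55308989660496760
APPEND 28: p_13 = 28·1329389575154406267 + 32293520556020209 = 37255201624879395685, q_13 = 28·55308989660496760 + 1343565519028917 = 1549995276012938197 → 37255201624879395685/1549995276012938197
APPEND 23: p_14 = 23·37255201624879395685 + 1329389575154406267 = 858199026947380507022, q_14 = 23·1549995276012938197 + 55308989660496760 = 35705200337958075291 → 858199026947380507022/35705200337958075291
APPEND 19: p_15 = 19·858199026947380507022 + 37255201624879395685 = 16343036713625109029103, q_15 = 19·35705200337958075291 + 1549995276012938197 = 679948801697216368726 → 16343036713625109029103/679948801697216368726
APPEND 31: p_16 = 31·16343036713625109029103 + 858199026947380507022 = 507492337149325760409215, q_16 = 31·679948801697216368726 + 35705200337958075291 = 21114118052951665505797 → 507492337149325760409215/21114118052951665505797
APPEND 47: p_17 = 47·507492337149325760409215 + 16343036713625109029103 = 23868482882731935848262208, q_17 = 47·21114118052951665505797 + 679948801697216368726 = 993043497290425495141185 → 23868482882731935848262208/993043497290425495141185
APPEND 23: p_18 = 23·23868482882731935848262208 + 507492337149325760409215 = 549482598639983850270439999, q_18 = 23·993043497290425495141185 + 21114118052951665505797 = 22861114555732738053753052 → 549482598639983850270439999/22861114555732738053753052
APPEND 13: p_19 = 13·549482598639983850270439999 + 23868482882731935848262208 = 7167142265202521989363982195, q_19 = 13·22861114555732738053753052 + 993043497290425495141185 = 298187532721816020193930861 → 7167142265202521989363982195/298187532721816020193930861

475498/19783
4311137/179364
6442106897/268022580
5355232357577698/222803380311163
1329389575154406267/55308989660496760
37255201624879395685/1549995276012938197
858199026947380507022/35705200337958075291
507492337149325760409215/21114118052951665505797
23868482882731935848262208/993043497290425495141185
549482598639983850270439999/22861114555732738053753052
7167142265202521989363982195/298187532721816020193930861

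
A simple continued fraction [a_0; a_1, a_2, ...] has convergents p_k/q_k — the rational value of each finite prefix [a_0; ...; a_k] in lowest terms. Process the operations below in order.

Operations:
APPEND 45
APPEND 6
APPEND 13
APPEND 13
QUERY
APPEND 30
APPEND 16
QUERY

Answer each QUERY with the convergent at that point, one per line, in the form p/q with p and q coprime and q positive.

46655/1033
22498143/498137

APPEND 45: p_0 = 45·1 + 0 = 45, q_0 = 45·0 + 1 = 1 → 45/1
APPEND 6: p_1 = 6·45 + 1 = 271, q_1 = 6·1 + 0 = 6 → 271/6
APPEND 13: p_2 = 13·271 + 45 = 3568, q_2 = 13·6 + 1 = 79 → 3568/79
APPEND 13: p_3 = 13·3568 + 271 = 46655, q_3 = 13·79 + 6 = 1033 → 46655/1033
APPEND 30: p_4 = 30·46655 + 3568 = 1403218, q_4 = 30·1033 + 79 = 31069 → 1403218/31069
APPEND 16: p_5 = 16·1403218 + 46655 = 22498143, q_5 = 16·31069 + 1033 = 498137 → 22498143/498137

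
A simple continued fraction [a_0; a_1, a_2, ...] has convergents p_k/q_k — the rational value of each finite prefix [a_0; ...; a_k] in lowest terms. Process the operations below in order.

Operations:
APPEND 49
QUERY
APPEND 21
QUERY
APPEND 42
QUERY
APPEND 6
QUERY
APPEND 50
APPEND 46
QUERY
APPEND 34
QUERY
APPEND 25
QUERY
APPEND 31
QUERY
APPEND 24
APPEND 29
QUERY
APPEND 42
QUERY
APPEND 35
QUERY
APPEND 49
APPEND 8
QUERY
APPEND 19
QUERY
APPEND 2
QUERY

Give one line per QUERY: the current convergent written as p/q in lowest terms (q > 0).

APPEND 49: p_0 = 49·1 + 0 = 49, q_0 = 49·0 + 1 = 1 → 49/1
APPEND 21: p_1 = 21·49 + 1 = 1030, q_1 = 21·1 + 0 = 21 → 1030/21
APPEND 42: p_2 = 42·1030 + 49 = 43309, q_2 = 42·21 + 1 = 883 → 43309/883
APPEND 6: p_3 = 6·43309 + 1030 = 260884, q_3 = 6·883 + 21 = 5319 → 260884/5319
APPEND 50: p_4 = 50·260884 + 43309 = 13087509, q_4 = 50·5319 + 883 = 266833 → 13087509/266833
APPEND 46: p_5 = 46·13087509 + 260884 = 602286298, q_5 = 46·266833 + 5319 = 12279637 → 602286298/12279637
APPEND 34: p_6 = 34·602286298 + 13087509 = 20490821641, q_6 = 34·12279637 + 266833 = 417774491 → 20490821641/417774491
APPEND 25: p_7 = 25·20490821641 + 602286298 = 512872827323, q_7 = 25·417774491 + 12279637 = 10456641912 → 512872827323/10456641912
APPEND 31: p_8 = 31·512872827323 + 20490821641 = 15919548468654, q_8 = 31·10456641912 + 417774491 = 324573673763 → 15919548468654/324573673763
APPEND 24: p_9 = 24·15919548468654 + 512872827323 = 382582036075019, q_9 = 24·324573673763 + 10456641912 = 7800224812224 → 382582036075019/7800224812224
APPEND 29: p_10 = 29·382582036075019 + 15919548468654 = 11110798594644205, q_10 = 29·7800224812224 + 324573673763 = 226531093228259 → 11110798594644205/226531093228259
APPEND 42: p_11 = 42·11110798594644205 + 382582036075019 = 467036123011131629, q_11 = 42·226531093228259 + 7800224812224 = 9522106140399102 → 467036123011131629/9522106140399102
APPEND 35: p_12 = 35·467036123011131629 + 11110798594644205 = 16357375103984251220, q_12 = 35·9522106140399102 + 226531093228259 = 333500246007196829 → 16357375103984251220/333500246007196829
APPEND 49: p_13 = 49·16357375103984251220 + 467036123011131629 = 801978416218239441409, q_13 = 49·333500246007196829 + 9522106140399102 = 16351034160493043723 → 801978416218239441409/16351034160493043723
APPEND 8: p_14 = 8·801978416218239441409 + 16357375103984251220 = 6432184704849899782492, q_14 = 8·16351034160493043723 + 333500246007196829 = 131141773529951546613 → 6432184704849899782492/131141773529951546613
APPEND 19: p_15 = 19·6432184704849899782492 + 801978416218239441409 = 123013487808366335308757, q_15 = 19·131141773529951546613 + 16351034160493043723 = 2508044731229572429370 → 123013487808366335308757/2508044731229572429370
APPEND 2: p_16 = 2·123013487808366335308757 + 6432184704849899782492 = 252459160321582570400006, q_16 = 2·2508044731229572429370 + 131141773529951546613 = 5147231235989096405353 → 252459160321582570400006/5147231235989096405353

49/1
1030/21
43309/883
260884/5319
602286298/12279637
20490821641/417774491
512872827323/10456641912
15919548468654/324573673763
11110798594644205/226531093228259
467036123011131629/9522106140399102
16357375103984251220/333500246007196829
6432184704849899782492/131141773529951546613
123013487808366335308757/2508044731229572429370
252459160321582570400006/5147231235989096405353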